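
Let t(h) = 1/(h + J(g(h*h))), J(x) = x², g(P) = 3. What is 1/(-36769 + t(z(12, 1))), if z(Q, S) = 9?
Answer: -18/661841 ≈ -2.7197e-5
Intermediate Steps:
t(h) = 1/(9 + h) (t(h) = 1/(h + 3²) = 1/(h + 9) = 1/(9 + h))
1/(-36769 + t(z(12, 1))) = 1/(-36769 + 1/(9 + 9)) = 1/(-36769 + 1/18) = 1/(-661841/18) = -18/661841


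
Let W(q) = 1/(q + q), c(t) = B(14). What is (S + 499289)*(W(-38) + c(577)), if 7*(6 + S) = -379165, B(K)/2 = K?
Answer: 1656835158/133 ≈ 1.2457e+7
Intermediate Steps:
B(K) = 2*K
c(t) = 28 (c(t) = 2*14 = 28)
S = -379207/7 (S = -6 + (⅐)*(-379165) = -6 - 379165/7 = -379207/7 ≈ -54172.)
W(q) = 1/(2*q)
(S + 499289)*(W(-38) + c(577)) = (-379207/7 + 499289)*((½)/(-38) + 28) = 3115816*((½)*(-1/38) + 28)/7 = 3115816*(-1/76 + 28)/7 = (3115816/7)*(2127/76) = 1656835158/133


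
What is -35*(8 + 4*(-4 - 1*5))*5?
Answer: 4900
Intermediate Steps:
-35*(8 + 4*(-4 - 1*5))*5 = -35*(8 + 4*(-4 - 5))*5 = -35*(8 + 4*(-9))*5 = -35*(8 - 36)*5 = -35*(-28)*5 = 980*5 = 4900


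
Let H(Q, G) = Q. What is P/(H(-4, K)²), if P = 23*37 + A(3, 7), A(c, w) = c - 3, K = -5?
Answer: 851/16 ≈ 53.188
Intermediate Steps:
A(c, w) = -3 + c
P = 851 (P = 23*37 + (-3 + 3) = 851 + 0 = 851)
P/(H(-4, K)²) = 851/((-4)²) = 851/16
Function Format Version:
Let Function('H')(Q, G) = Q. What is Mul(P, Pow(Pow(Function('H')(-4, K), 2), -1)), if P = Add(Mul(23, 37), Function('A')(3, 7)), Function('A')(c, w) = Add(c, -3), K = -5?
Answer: Rational(851, 16) ≈ 53.188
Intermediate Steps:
Function('A')(c, w) = Add(-3, c)
P = 851 (P = Add(Mul(23, 37), Add(-3, 3)) = Add(851, 0) = 851)
Mul(P, Pow(Pow(Function('H')(-4, K), 2), -1)) = Mul(851, Pow(Pow(-4, 2), -1)) = Mul(851, Pow(16, -1)) = Mul(851, Rational(1, 16)) = Rational(851, 16)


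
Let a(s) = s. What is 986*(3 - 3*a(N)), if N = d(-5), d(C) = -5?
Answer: 17748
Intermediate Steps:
N = -5
986*(3 - 3*a(N)) = 986*(3 - 3*(-5)) = 986*(3 + 15) = 986*18 = 17748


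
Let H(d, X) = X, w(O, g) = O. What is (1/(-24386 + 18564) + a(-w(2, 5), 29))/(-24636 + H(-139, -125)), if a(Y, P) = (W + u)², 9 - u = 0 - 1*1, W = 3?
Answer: -89447/13105322 ≈ -0.0068252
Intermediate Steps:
u = 10 (u = 9 - (0 - 1*1) = 9 - (0 - 1) = 9 - 1*(-1) = 9 + 1 = 10)
a(Y, P) = 169 (a(Y, P) = (3 + 10)² = 13² = 169)
(1/(-24386 + 18564) + a(-w(2, 5), 29))/(-24636 + H(-139, -125)) = (1/(-24386 + 18564) + 169)/(-24636 - 125) = (1/(-5822) + 169)/(-24761) = (-1/5822 + 169)*(-1/24761) = (983917/5822)*(-1/24761) = -89447/13105322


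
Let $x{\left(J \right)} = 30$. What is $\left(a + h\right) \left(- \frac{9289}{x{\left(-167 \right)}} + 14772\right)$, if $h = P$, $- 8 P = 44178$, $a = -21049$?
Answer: $- \frac{9222795847}{24} \approx -3.8428 \cdot 10^{8}$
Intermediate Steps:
$P = - \frac{22089}{4}$ ($P = \left(- \frac{1}{8}\right) 44178 = - \frac{22089}{4} \approx -5522.3$)
$h = - \frac{22089}{4} \approx -5522.3$
$\left(a + h\right) \left(- \frac{9289}{x{\left(-167 \right)}} + 14772\right) = \left(-21049 - \frac{22089}{4}\right) \left(- \frac{9289}{30} + 14772\right) = - \frac{106285 \left(\left(-9289\right) \frac{1}{30} + 14772\right)}{4} = - \frac{106285 \left(- \frac{9289}{30} + 14772\right)}{4} = \left(- \frac{106285}{4}\right) \frac{433871}{30} = - \frac{9222795847}{24}$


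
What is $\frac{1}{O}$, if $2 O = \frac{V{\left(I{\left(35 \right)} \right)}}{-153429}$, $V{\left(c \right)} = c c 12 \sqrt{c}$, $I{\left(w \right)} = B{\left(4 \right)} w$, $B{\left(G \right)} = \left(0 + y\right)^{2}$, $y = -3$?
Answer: $- \frac{51143 \sqrt{35}}{20837250} \approx -0.01452$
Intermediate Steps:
$B{\left(G \right)} = 9$ ($B{\left(G \right)} = \left(0 - 3\right)^{2} = \left(-3\right)^{2} = 9$)
$I{\left(w \right)} = 9 w$
$V{\left(c \right)} = 12 c^{\frac{5}{2}}$ ($V{\left(c \right)} = c^{2} \cdot 12 \sqrt{c} = 12 c^{2} \sqrt{c} = 12 c^{\frac{5}{2}}$)
$O = - \frac{595350 \sqrt{35}}{51143}$ ($O = \frac{12 \left(9 \cdot 35\right)^{\frac{5}{2}} \frac{1}{-153429}}{2} = \frac{12 \cdot 315^{\frac{5}{2}} \left(- \frac{1}{153429}\right)}{2} = \frac{12 \cdot 297675 \sqrt{35} \left(- \frac{1}{153429}\right)}{2} = \frac{3572100 \sqrt{35} \left(- \frac{1}{153429}\right)}{2} = \frac{\left(- \frac{1190700}{51143}\right) \sqrt{35}}{2} = - \frac{595350 \sqrt{35}}{51143} \approx -68.868$)
$\frac{1}{O} = \frac{1}{\left(- \frac{595350}{51143}\right) \sqrt{35}} = - \frac{51143 \sqrt{35}}{20837250}$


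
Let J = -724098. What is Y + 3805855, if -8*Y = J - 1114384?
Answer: 16142661/4 ≈ 4.0357e+6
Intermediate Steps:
Y = 919241/4 (Y = -(-724098 - 1114384)/8 = -⅛*(-1838482) = 919241/4 ≈ 2.2981e+5)
Y + 3805855 = 919241/4 + 3805855 = 16142661/4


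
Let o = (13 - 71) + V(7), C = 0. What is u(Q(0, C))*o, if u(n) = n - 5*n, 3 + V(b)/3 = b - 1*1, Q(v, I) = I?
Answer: 0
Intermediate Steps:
V(b) = -12 + 3*b (V(b) = -9 + 3*(b - 1*1) = -9 + 3*(b - 1) = -9 + 3*(-1 + b) = -9 + (-3 + 3*b) = -12 + 3*b)
u(n) = -4*n
o = -49 (o = (13 - 71) + (-12 + 3*7) = -58 + (-12 + 21) = -58 + 9 = -49)
u(Q(0, C))*o = -4*0*(-49) = 0*(-49) = 0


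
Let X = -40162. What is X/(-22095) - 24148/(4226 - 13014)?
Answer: 221623429/48542715 ≈ 4.5655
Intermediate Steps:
X/(-22095) - 24148/(4226 - 13014) = -40162/(-22095) - 24148/(4226 - 13014) = -40162*(-1/22095) - 24148/(-8788) = 40162/22095 - 24148*(-1/8788) = 40162/22095 + 6037/2197 = 221623429/48542715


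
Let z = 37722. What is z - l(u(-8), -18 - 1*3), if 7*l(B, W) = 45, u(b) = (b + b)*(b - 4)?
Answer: 264009/7 ≈ 37716.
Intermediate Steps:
u(b) = 2*b*(-4 + b) (u(b) = (2*b)*(-4 + b) = 2*b*(-4 + b))
l(B, W) = 45/7 (l(B, W) = (⅐)*45 = 45/7)
z - l(u(-8), -18 - 1*3) = 37722 - 1*45/7 = 37722 - 45/7 = 264009/7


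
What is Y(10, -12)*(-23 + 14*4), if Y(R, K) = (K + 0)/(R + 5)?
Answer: -132/5 ≈ -26.400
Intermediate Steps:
Y(R, K) = K/(5 + R)
Y(10, -12)*(-23 + 14*4) = (-12/(5 + 10))*(-23 + 14*4) = (-12/15)*(-23 + 56) = -12*1/15*33 = -4/5*33 = -132/5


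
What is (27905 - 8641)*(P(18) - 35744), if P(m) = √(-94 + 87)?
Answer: -688572416 + 19264*I*√7 ≈ -6.8857e+8 + 50968.0*I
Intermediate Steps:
P(m) = I*√7 (P(m) = √(-7) = I*√7)
(27905 - 8641)*(P(18) - 35744) = (27905 - 8641)*(I*√7 - 35744) = 19264*(-35744 + I*√7) = -688572416 + 19264*I*√7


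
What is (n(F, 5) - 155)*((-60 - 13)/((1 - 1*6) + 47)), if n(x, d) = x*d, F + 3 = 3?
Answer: 11315/42 ≈ 269.40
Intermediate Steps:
F = 0 (F = -3 + 3 = 0)
n(x, d) = d*x
(n(F, 5) - 155)*((-60 - 13)/((1 - 1*6) + 47)) = (5*0 - 155)*((-60 - 13)/((1 - 1*6) + 47)) = (0 - 155)*(-73/((1 - 6) + 47)) = -(-11315)/(-5 + 47) = -(-11315)/42 = -155*(-73/42) = 11315/42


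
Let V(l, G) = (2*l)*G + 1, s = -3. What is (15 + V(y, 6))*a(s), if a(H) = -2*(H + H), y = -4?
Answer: -384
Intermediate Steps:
V(l, G) = 1 + 2*G*l (V(l, G) = 2*G*l + 1 = 1 + 2*G*l)
a(H) = -4*H (a(H) = -2*2*H = -4*H)
(15 + V(y, 6))*a(s) = (15 + (1 + 2*6*(-4)))*(-4*(-3)) = (15 + (1 - 48))*12 = (15 - 47)*12 = -32*12 = -384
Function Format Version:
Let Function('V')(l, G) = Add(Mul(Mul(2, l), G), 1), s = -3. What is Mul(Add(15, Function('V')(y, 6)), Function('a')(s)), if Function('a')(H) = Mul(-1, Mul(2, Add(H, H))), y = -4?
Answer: -384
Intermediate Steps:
Function('V')(l, G) = Add(1, Mul(2, G, l)) (Function('V')(l, G) = Add(Mul(2, G, l), 1) = Add(1, Mul(2, G, l)))
Function('a')(H) = Mul(-4, H) (Function('a')(H) = Mul(-1, Mul(2, Mul(2, H))) = Mul(-1, Mul(4, H)) = Mul(-4, H))
Mul(Add(15, Function('V')(y, 6)), Function('a')(s)) = Mul(Add(15, Add(1, Mul(2, 6, -4))), Mul(-4, -3)) = Mul(Add(15, Add(1, -48)), 12) = Mul(Add(15, -47), 12) = Mul(-32, 12) = -384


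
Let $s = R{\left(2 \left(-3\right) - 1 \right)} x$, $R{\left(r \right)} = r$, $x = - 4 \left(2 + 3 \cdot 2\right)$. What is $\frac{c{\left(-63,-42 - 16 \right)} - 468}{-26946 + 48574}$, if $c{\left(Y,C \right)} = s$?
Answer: $- \frac{61}{5407} \approx -0.011282$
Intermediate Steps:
$x = -32$ ($x = - 4 \left(2 + 6\right) = \left(-4\right) 8 = -32$)
$s = 224$ ($s = \left(2 \left(-3\right) - 1\right) \left(-32\right) = \left(-6 - 1\right) \left(-32\right) = \left(-7\right) \left(-32\right) = 224$)
$c{\left(Y,C \right)} = 224$
$\frac{c{\left(-63,-42 - 16 \right)} - 468}{-26946 + 48574} = \frac{224 - 468}{-26946 + 48574} = - \frac{244}{21628} = \left(-244\right) \frac{1}{21628} = - \frac{61}{5407}$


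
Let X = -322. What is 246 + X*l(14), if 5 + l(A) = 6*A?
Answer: -25192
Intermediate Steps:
l(A) = -5 + 6*A
246 + X*l(14) = 246 - 322*(-5 + 6*14) = 246 - 322*(-5 + 84) = 246 - 322*79 = 246 - 25438 = -25192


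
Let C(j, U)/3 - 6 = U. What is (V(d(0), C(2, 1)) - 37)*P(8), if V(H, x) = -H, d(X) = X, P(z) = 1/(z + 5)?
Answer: -37/13 ≈ -2.8462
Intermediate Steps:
C(j, U) = 18 + 3*U
P(z) = 1/(5 + z)
(V(d(0), C(2, 1)) - 37)*P(8) = (-1*0 - 37)/(5 + 8) = (0 - 37)/13 = -37*1/13 = -37/13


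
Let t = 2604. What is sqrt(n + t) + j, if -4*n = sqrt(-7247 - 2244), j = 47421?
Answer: 47421 + sqrt(10416 - I*sqrt(9491))/2 ≈ 47472.0 - 0.23864*I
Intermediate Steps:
n = -I*sqrt(9491)/4 (n = -sqrt(-7247 - 2244)/4 = -I*sqrt(9491)/4 ≈ -24.355*I)
sqrt(n + t) + j = sqrt(-I*sqrt(9491)/4 + 2604) + 47421 = sqrt(2604 - I*sqrt(9491)/4) + 47421 = 47421 + sqrt(2604 - I*sqrt(9491)/4)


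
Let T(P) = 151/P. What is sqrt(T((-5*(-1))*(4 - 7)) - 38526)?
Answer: I*sqrt(8670615)/15 ≈ 196.31*I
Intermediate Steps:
sqrt(T((-5*(-1))*(4 - 7)) - 38526) = sqrt(151/(((-5*(-1))*(4 - 7))) - 38526) = sqrt(151/((5*(-3))) - 38526) = sqrt(151/(-15) - 38526) = sqrt(151*(-1/15) - 38526) = sqrt(-151/15 - 38526) = sqrt(-578041/15) = I*sqrt(8670615)/15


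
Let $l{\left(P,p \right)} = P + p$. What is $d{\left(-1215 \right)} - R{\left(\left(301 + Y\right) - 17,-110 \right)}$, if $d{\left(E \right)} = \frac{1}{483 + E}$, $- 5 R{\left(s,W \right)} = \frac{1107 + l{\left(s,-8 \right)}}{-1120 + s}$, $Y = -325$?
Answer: $- \frac{260087}{1416420} \approx -0.18362$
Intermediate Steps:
$R{\left(s,W \right)} = - \frac{1099 + s}{5 \left(-1120 + s\right)}$ ($R{\left(s,W \right)} = - \frac{\left(1107 + \left(s - 8\right)\right) \frac{1}{-1120 + s}}{5} = - \frac{\left(1107 + \left(-8 + s\right)\right) \frac{1}{-1120 + s}}{5} = - \frac{\left(1099 + s\right) \frac{1}{-1120 + s}}{5} = - \frac{\frac{1}{-1120 + s} \left(1099 + s\right)}{5} = - \frac{1099 + s}{5 \left(-1120 + s\right)}$)
$d{\left(-1215 \right)} - R{\left(\left(301 + Y\right) - 17,-110 \right)} = \frac{1}{483 - 1215} - \frac{-1099 - \left(\left(301 - 325\right) - 17\right)}{5 \left(-1120 + \left(\left(301 - 325\right) - 17\right)\right)} = \frac{1}{-732} - \frac{-1099 - \left(-24 - 17\right)}{5 \left(-1120 - 41\right)} = - \frac{1}{732} - \frac{-1099 - -41}{5 \left(-1120 - 41\right)} = - \frac{1}{732} - \frac{-1099 + 41}{5 \left(-1161\right)} = - \frac{1}{732} - \frac{1}{5} \left(- \frac{1}{1161}\right) \left(-1058\right) = - \frac{1}{732} - \frac{1058}{5805} = - \frac{260087}{1416420}$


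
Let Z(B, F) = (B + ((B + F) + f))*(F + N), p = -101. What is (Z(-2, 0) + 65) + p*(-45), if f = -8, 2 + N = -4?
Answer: 4682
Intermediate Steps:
N = -6 (N = -2 - 4 = -6)
Z(B, F) = (-6 + F)*(-8 + F + 2*B) (Z(B, F) = (B + ((B + F) - 8))*(F - 6) = (B + (-8 + B + F))*(-6 + F) = (-8 + F + 2*B)*(-6 + F) = (-6 + F)*(-8 + F + 2*B))
(Z(-2, 0) + 65) + p*(-45) = ((48 + 0² - 14*0 - 12*(-2) + 2*(-2)*0) + 65) - 101*(-45) = ((48 + 0 + 0 + 24 + 0) + 65) + 4545 = (72 + 65) + 4545 = 137 + 4545 = 4682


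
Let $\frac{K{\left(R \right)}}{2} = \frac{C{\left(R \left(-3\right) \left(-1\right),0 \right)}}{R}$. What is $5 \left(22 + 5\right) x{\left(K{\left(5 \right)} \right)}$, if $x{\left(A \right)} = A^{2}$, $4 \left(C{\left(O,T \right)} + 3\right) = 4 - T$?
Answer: $\frac{432}{5} \approx 86.4$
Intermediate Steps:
$C{\left(O,T \right)} = -2 - \frac{T}{4}$ ($C{\left(O,T \right)} = -3 + \frac{4 - T}{4} = -3 - \left(-1 + \frac{T}{4}\right) = -2 - \frac{T}{4}$)
$K{\left(R \right)} = - \frac{4}{R}$ ($K{\left(R \right)} = 2 \frac{-2 - 0}{R} = 2 \frac{-2 + 0}{R} = 2 \left(- \frac{2}{R}\right) = - \frac{4}{R}$)
$5 \left(22 + 5\right) x{\left(K{\left(5 \right)} \right)} = 5 \left(22 + 5\right) \left(- \frac{4}{5}\right)^{2} = 5 \cdot 27 \left(\left(-4\right) \frac{1}{5}\right)^{2} = 135 \left(- \frac{4}{5}\right)^{2} = 135 \cdot \frac{16}{25} = \frac{432}{5}$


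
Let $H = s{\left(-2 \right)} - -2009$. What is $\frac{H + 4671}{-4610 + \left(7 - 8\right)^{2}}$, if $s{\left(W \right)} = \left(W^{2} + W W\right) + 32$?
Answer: $- \frac{6720}{4609} \approx -1.458$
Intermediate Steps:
$s{\left(W \right)} = 32 + 2 W^{2}$ ($s{\left(W \right)} = \left(W^{2} + W^{2}\right) + 32 = 2 W^{2} + 32 = 32 + 2 W^{2}$)
$H = 2049$ ($H = \left(32 + 2 \left(-2\right)^{2}\right) - -2009 = \left(32 + 2 \cdot 4\right) + 2009 = \left(32 + 8\right) + 2009 = 40 + 2009 = 2049$)
$\frac{H + 4671}{-4610 + \left(7 - 8\right)^{2}} = \frac{2049 + 4671}{-4610 + \left(7 - 8\right)^{2}} = \frac{6720}{-4610 + \left(-1\right)^{2}} = \frac{6720}{-4610 + 1} = \frac{6720}{-4609} = 6720 \left(- \frac{1}{4609}\right) = - \frac{6720}{4609}$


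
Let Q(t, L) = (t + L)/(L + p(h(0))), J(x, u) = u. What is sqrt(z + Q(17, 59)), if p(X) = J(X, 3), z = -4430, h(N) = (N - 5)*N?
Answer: 2*I*sqrt(1064013)/31 ≈ 66.549*I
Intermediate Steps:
h(N) = N*(-5 + N) (h(N) = (-5 + N)*N = N*(-5 + N))
p(X) = 3
Q(t, L) = (L + t)/(3 + L) (Q(t, L) = (t + L)/(L + 3) = (L + t)/(3 + L))
sqrt(z + Q(17, 59)) = sqrt(-4430 + (59 + 17)/(3 + 59)) = sqrt(-4430 + 76/62) = sqrt(-4430 + (1/62)*76) = sqrt(-4430 + 38/31) = sqrt(-137292/31) = 2*I*sqrt(1064013)/31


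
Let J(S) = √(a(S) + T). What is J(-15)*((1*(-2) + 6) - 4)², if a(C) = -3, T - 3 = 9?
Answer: 0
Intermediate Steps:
T = 12 (T = 3 + 9 = 12)
J(S) = 3 (J(S) = √(-3 + 12) = √9 = 3)
J(-15)*((1*(-2) + 6) - 4)² = 3*((1*(-2) + 6) - 4)² = 3*((-2 + 6) - 4)² = 3*(4 - 4)² = 3*0² = 3*0 = 0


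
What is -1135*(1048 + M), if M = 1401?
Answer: -2779615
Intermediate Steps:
-1135*(1048 + M) = -1135*(1048 + 1401) = -1135*2449 = -2779615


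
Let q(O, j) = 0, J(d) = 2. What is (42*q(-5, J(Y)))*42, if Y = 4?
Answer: 0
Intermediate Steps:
(42*q(-5, J(Y)))*42 = (42*0)*42 = 0*42 = 0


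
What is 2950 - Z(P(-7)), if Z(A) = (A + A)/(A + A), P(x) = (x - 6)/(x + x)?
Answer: 2949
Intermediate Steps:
P(x) = (-6 + x)/(2*x) (P(x) = (-6 + x)/((2*x)) = (-6 + x)*(1/(2*x)) = (-6 + x)/(2*x))
Z(A) = 1 (Z(A) = (2*A)/((2*A)) = (2*A)*(1/(2*A)) = 1)
2950 - Z(P(-7)) = 2950 - 1*1 = 2950 - 1 = 2949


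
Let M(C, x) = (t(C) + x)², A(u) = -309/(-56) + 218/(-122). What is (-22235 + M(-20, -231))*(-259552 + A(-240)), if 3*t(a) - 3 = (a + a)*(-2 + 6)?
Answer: -463155362515495/30744 ≈ -1.5065e+10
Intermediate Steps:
A(u) = 12745/3416 (A(u) = -309*(-1/56) + 218*(-1/122) = 309/56 - 109/61 = 12745/3416)
t(a) = 1 + 8*a/3 (t(a) = 1 + ((a + a)*(-2 + 6))/3 = 1 + ((2*a)*4)/3 = 1 + (8*a)/3 = 1 + 8*a/3)
M(C, x) = (1 + x + 8*C/3)² (M(C, x) = ((1 + 8*C/3) + x)² = (1 + x + 8*C/3)²)
(-22235 + M(-20, -231))*(-259552 + A(-240)) = (-22235 + (3 + 3*(-231) + 8*(-20))²/9)*(-259552 + 12745/3416) = (-22235 + (3 - 693 - 160)²/9)*(-886616887/3416) = (-22235 + (⅑)*(-850)²)*(-886616887/3416) = (-22235 + (⅑)*722500)*(-886616887/3416) = (-22235 + 722500/9)*(-886616887/3416) = (522385/9)*(-886616887/3416) = -463155362515495/30744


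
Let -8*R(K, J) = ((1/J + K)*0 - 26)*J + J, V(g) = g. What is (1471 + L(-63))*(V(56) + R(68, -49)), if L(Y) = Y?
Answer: -136752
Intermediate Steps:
R(K, J) = 25*J/8 (R(K, J) = -(((1/J + K)*0 - 26)*J + J)/8 = -(((K + 1/J)*0 - 26)*J + J)/8 = -((0 - 26)*J + J)/8 = -(-26*J + J)/8 = -(-25)*J/8 = 25*J/8)
(1471 + L(-63))*(V(56) + R(68, -49)) = (1471 - 63)*(56 + (25/8)*(-49)) = 1408*(56 - 1225/8) = 1408*(-777/8) = -136752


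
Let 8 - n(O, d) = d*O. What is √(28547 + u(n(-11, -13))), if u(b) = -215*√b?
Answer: √(28547 - 645*I*√15) ≈ 169.12 - 7.3855*I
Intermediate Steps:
n(O, d) = 8 - O*d (n(O, d) = 8 - d*O = 8 - O*d)
√(28547 + u(n(-11, -13))) = √(28547 - 215*√(8 - 1*(-11)*(-13))) = √(28547 - 215*√(8 - 143)) = √(28547 - 645*I*√15)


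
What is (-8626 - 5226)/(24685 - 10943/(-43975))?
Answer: -304570850/542766909 ≈ -0.56114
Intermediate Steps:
(-8626 - 5226)/(24685 - 10943/(-43975)) = -13852/(24685 - 10943*(-1/43975)) = -13852/(24685 + 10943/43975) = -13852/1085533818/43975 = -13852*43975/1085533818 = -304570850/542766909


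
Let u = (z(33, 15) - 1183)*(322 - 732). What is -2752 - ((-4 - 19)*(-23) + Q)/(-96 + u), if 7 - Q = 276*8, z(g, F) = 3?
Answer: -166393967/60463 ≈ -2752.0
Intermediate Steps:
Q = -2201 (Q = 7 - 276*8 = 7 - 1*2208 = 7 - 2208 = -2201)
u = 483800 (u = (3 - 1183)*(322 - 732) = -1180*(-410) = 483800)
-2752 - ((-4 - 19)*(-23) + Q)/(-96 + u) = -2752 - ((-4 - 19)*(-23) - 2201)/(-96 + 483800) = -2752 - (-23*(-23) - 2201)/483704 = -2752 - (529 - 2201)/483704 = -2752 - (-1672)/483704 = -2752 - 1*(-209/60463) = -2752 + 209/60463 = -166393967/60463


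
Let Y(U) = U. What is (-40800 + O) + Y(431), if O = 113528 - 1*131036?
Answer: -57877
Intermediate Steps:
O = -17508 (O = 113528 - 131036 = -17508)
(-40800 + O) + Y(431) = (-40800 - 17508) + 431 = -58308 + 431 = -57877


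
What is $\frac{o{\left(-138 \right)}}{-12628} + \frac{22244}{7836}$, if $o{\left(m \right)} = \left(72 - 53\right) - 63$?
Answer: $\frac{1597966}{562233} \approx 2.8422$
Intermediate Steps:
$o{\left(m \right)} = -44$ ($o{\left(m \right)} = 19 - 63 = -44$)
$\frac{o{\left(-138 \right)}}{-12628} + \frac{22244}{7836} = - \frac{44}{-12628} + \frac{22244}{7836} = \left(-44\right) \left(- \frac{1}{12628}\right) + 22244 \cdot \frac{1}{7836} = \frac{1}{287} + \frac{5561}{1959} = \frac{1597966}{562233}$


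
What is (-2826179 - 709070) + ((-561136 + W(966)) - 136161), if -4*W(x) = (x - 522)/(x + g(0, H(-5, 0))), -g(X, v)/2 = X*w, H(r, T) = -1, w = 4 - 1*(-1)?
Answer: -1362879849/322 ≈ -4.2325e+6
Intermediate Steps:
w = 5 (w = 4 + 1 = 5)
g(X, v) = -10*X (g(X, v) = -2*X*5 = -10*X)
W(x) = -(-522 + x)/(4*x) (W(x) = -(x - 522)/(4*(x - 10*0)) = -(-522 + x)/(4*(x + 0)) = -(-522 + x)/(4*x))
(-2826179 - 709070) + ((-561136 + W(966)) - 136161) = (-2826179 - 709070) + ((-561136 + (¼)*(522 - 1*966)/966) - 136161) = -3535249 + ((-561136 + (¼)*(1/966)*(522 - 966)) - 136161) = -3535249 + ((-561136 + (¼)*(1/966)*(-444)) - 136161) = -3535249 + ((-561136 - 37/322) - 136161) = -3535249 + (-180685829/322 - 136161) = -3535249 - 224529671/322 = -1362879849/322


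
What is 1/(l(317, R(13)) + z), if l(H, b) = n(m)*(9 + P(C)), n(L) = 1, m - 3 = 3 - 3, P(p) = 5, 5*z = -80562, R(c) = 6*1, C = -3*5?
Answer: -5/80492 ≈ -6.2118e-5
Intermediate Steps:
C = -15
R(c) = 6
z = -80562/5 (z = (⅕)*(-80562) = -80562/5 ≈ -16112.)
m = 3 (m = 3 + (3 - 3) = 3 + 0 = 3)
l(H, b) = 14 (l(H, b) = 1*(9 + 5) = 1*14 = 14)
1/(l(317, R(13)) + z) = 1/(14 - 80562/5) = 1/(-80492/5) = -5/80492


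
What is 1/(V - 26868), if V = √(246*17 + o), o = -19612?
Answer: -13434/360952427 - I*√15430/721904854 ≈ -3.7218e-5 - 1.7207e-7*I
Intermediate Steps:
V = I*√15430 (V = √(246*17 - 19612) = √(4182 - 19612) = √(-15430) = I*√15430 ≈ 124.22*I)
1/(V - 26868) = 1/(I*√15430 - 26868) = 1/(-26868 + I*√15430)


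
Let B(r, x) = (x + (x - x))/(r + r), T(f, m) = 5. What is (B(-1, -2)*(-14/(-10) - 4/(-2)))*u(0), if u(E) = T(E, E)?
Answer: 17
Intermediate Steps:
u(E) = 5
B(r, x) = x/(2*r) (B(r, x) = (x + 0)/((2*r)) = x*(1/(2*r)) = x/(2*r))
(B(-1, -2)*(-14/(-10) - 4/(-2)))*u(0) = (((1/2)*(-2)/(-1))*(-14/(-10) - 4/(-2)))*5 = (((1/2)*(-2)*(-1))*(-14*(-1/10) - 4*(-1/2)))*5 = (1*(7/5 + 2))*5 = (1*(17/5))*5 = (17/5)*5 = 17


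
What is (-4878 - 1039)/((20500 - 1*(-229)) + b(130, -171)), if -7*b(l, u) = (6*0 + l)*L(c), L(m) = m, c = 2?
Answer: -41419/144843 ≈ -0.28596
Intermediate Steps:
b(l, u) = -2*l/7 (b(l, u) = -(6*0 + l)*2/7 = -(0 + l)*2/7 = -l*2/7 = -2*l/7)
(-4878 - 1039)/((20500 - 1*(-229)) + b(130, -171)) = (-4878 - 1039)/((20500 - 1*(-229)) - 2/7*130) = -5917/((20500 + 229) - 260/7) = -5917/(20729 - 260/7) = -5917/144843/7 = -5917*7/144843 = -41419/144843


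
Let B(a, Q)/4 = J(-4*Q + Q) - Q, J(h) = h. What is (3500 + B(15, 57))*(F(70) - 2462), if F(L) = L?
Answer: -6190496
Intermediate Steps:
B(a, Q) = -16*Q (B(a, Q) = 4*((-4*Q + Q) - Q) = 4*(-3*Q - Q) = 4*(-4*Q) = -16*Q)
(3500 + B(15, 57))*(F(70) - 2462) = (3500 - 16*57)*(70 - 2462) = (3500 - 912)*(-2392) = 2588*(-2392) = -6190496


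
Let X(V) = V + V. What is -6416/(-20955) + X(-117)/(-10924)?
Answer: 37495927/114456210 ≈ 0.32760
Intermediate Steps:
X(V) = 2*V
-6416/(-20955) + X(-117)/(-10924) = -6416/(-20955) + (2*(-117))/(-10924) = -6416*(-1/20955) - 234*(-1/10924) = 6416/20955 + 117/5462 = 37495927/114456210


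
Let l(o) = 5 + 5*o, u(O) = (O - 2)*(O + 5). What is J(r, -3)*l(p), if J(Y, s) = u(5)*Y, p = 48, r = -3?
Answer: -22050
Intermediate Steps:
u(O) = (-2 + O)*(5 + O)
J(Y, s) = 30*Y (J(Y, s) = (-10 + 5² + 3*5)*Y = (-10 + 25 + 15)*Y = 30*Y)
J(r, -3)*l(p) = (30*(-3))*(5 + 5*48) = -90*(5 + 240) = -90*245 = -22050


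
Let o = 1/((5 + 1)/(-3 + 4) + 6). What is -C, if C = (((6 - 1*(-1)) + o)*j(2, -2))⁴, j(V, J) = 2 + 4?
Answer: -52200625/16 ≈ -3.2625e+6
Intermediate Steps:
j(V, J) = 6
o = 1/12 (o = 1/(6/1 + 6) = 1/(6*1 + 6) = 1/(6 + 6) = 1/12 ≈ 0.083333)
C = 52200625/16 (C = (((6 - 1*(-1)) + 1/12)*6)⁴ = (((6 + 1) + 1/12)*6)⁴ = ((7 + 1/12)*6)⁴ = ((85/12)*6)⁴ = (85/2)⁴ = 52200625/16 ≈ 3.2625e+6)
-C = -1*52200625/16 = -52200625/16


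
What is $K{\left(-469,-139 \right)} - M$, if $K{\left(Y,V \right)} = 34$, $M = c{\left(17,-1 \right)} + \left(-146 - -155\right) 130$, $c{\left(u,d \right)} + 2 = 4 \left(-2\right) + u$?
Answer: $-1143$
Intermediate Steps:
$c{\left(u,d \right)} = -10 + u$ ($c{\left(u,d \right)} = -2 + \left(4 \left(-2\right) + u\right) = -2 + \left(-8 + u\right) = -10 + u$)
$M = 1177$ ($M = \left(-10 + 17\right) + \left(-146 - -155\right) 130 = 7 + \left(-146 + 155\right) 130 = 7 + 9 \cdot 130 = 7 + 1170 = 1177$)
$K{\left(-469,-139 \right)} - M = 34 - 1177 = -1143$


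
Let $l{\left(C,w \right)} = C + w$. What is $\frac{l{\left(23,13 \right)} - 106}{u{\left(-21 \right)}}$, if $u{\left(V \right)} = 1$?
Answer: $-70$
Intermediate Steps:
$\frac{l{\left(23,13 \right)} - 106}{u{\left(-21 \right)}} = \frac{\left(23 + 13\right) - 106}{1} = \left(36 - 106\right) 1 = \left(-70\right) 1 = -70$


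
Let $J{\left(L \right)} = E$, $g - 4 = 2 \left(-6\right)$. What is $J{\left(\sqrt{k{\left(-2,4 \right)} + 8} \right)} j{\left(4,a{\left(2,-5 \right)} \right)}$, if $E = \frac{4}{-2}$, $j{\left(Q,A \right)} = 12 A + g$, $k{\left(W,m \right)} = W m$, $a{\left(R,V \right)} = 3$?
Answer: $-56$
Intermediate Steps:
$g = -8$ ($g = 4 + 2 \left(-6\right) = 4 - 12 = -8$)
$j{\left(Q,A \right)} = -8 + 12 A$ ($j{\left(Q,A \right)} = 12 A - 8 = -8 + 12 A$)
$E = -2$ ($E = 4 \left(- \frac{1}{2}\right) = -2$)
$J{\left(L \right)} = -2$
$J{\left(\sqrt{k{\left(-2,4 \right)} + 8} \right)} j{\left(4,a{\left(2,-5 \right)} \right)} = - 2 \left(-8 + 12 \cdot 3\right) = - 2 \left(-8 + 36\right) = \left(-2\right) 28 = -56$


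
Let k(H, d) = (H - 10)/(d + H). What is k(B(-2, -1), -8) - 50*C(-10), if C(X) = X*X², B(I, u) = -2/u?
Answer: 150004/3 ≈ 50001.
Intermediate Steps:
k(H, d) = (-10 + H)/(H + d)
C(X) = X³
k(B(-2, -1), -8) - 50*C(-10) = (-10 - 2/(-1))/(-2/(-1) - 8) - 50*(-10)³ = (-10 - 2*(-1))/(-2*(-1) - 8) - 50*(-1000) = (-10 + 2)/(2 - 8) + 50000 = -8/(-6) + 50000 = -⅙*(-8) + 50000 = 4/3 + 50000 = 150004/3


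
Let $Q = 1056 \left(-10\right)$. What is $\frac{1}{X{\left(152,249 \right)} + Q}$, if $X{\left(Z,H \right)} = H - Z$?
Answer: $- \frac{1}{10463} \approx -9.5575 \cdot 10^{-5}$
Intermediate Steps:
$Q = -10560$
$\frac{1}{X{\left(152,249 \right)} + Q} = \frac{1}{\left(249 - 152\right) - 10560} = \frac{1}{97 - 10560} = \frac{1}{-10463} = - \frac{1}{10463}$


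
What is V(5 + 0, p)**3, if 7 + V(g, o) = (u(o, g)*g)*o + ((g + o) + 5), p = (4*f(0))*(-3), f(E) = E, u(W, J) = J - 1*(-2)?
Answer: 27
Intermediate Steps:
u(W, J) = 2 + J (u(W, J) = J + 2 = 2 + J)
p = 0 (p = (4*0)*(-3) = 0*(-3) = 0)
V(g, o) = -2 + g + o + g*o*(2 + g) (V(g, o) = -7 + (((2 + g)*g)*o + ((g + o) + 5)) = -7 + ((g*(2 + g))*o + (5 + g + o)) = -7 + (g*o*(2 + g) + (5 + g + o)) = -7 + (5 + g + o + g*o*(2 + g)) = -2 + g + o + g*o*(2 + g))
V(5 + 0, p)**3 = (-2 + (5 + 0) + 0 + (5 + 0)*0*(2 + (5 + 0)))**3 = (-2 + 5 + 0 + 5*0*(2 + 5))**3 = (-2 + 5 + 0 + 5*0*7)**3 = (-2 + 5 + 0 + 0)**3 = 3**3 = 27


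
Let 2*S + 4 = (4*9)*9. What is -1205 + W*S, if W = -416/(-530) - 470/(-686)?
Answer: -17629887/18179 ≈ -969.79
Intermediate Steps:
W = 133619/90895 (W = -416*(-1/530) - 470*(-1/686) = 208/265 + 235/343 = 133619/90895 ≈ 1.4700)
S = 160 (S = -2 + ((4*9)*9)/2 = -2 + (36*9)/2 = -2 + (1/2)*324 = -2 + 162 = 160)
-1205 + W*S = -1205 + (133619/90895)*160 = -1205 + 4275808/18179 = -17629887/18179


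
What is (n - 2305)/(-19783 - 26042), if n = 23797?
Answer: -7164/15275 ≈ -0.46900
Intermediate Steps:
(n - 2305)/(-19783 - 26042) = (23797 - 2305)/(-19783 - 26042) = 21492/(-45825) = 21492*(-1/45825) = -7164/15275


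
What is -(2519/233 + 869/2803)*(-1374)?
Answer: 9979683516/653099 ≈ 15281.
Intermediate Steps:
-(2519/233 + 869/2803)*(-1374) = -7263234*(-1374)/653099 = -1*(-9979683516/653099) = 9979683516/653099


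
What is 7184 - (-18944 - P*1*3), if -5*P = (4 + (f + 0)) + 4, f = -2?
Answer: 130622/5 ≈ 26124.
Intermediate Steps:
P = -6/5 (P = -((4 + (-2 + 0)) + 4)/5 = -((4 - 2) + 4)/5 = -(2 + 4)/5 = -1/5*6 = -6/5 ≈ -1.2000)
7184 - (-18944 - P*1*3) = 7184 - (-18944 - (-6/5*1)*3) = 7184 - (-18944 - (-6)*3/5) = 7184 - (-18944 - 1*(-18/5)) = 7184 - (-18944 + 18/5) = 7184 - 1*(-94702/5) = 7184 + 94702/5 = 130622/5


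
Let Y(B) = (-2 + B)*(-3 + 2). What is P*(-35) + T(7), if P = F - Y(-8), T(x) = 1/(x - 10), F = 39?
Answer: -3046/3 ≈ -1015.3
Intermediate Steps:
Y(B) = 2 - B (Y(B) = (-2 + B)*(-1) = 2 - B)
T(x) = 1/(-10 + x)
P = 29 (P = 39 - (2 - 1*(-8)) = 39 - (2 + 8) = 39 - 1*10 = 39 - 10 = 29)
P*(-35) + T(7) = 29*(-35) + 1/(-10 + 7) = -1015 + 1/(-3) = -1015 - ⅓ = -3046/3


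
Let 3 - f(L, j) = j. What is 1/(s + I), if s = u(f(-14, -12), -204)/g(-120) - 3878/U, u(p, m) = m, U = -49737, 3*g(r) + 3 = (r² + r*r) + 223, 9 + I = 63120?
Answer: 360841935/22773115884914 ≈ 1.5845e-5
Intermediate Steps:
I = 63111 (I = -9 + 63120 = 63111)
f(L, j) = 3 - j
g(r) = 220/3 + 2*r²/3 (g(r) = -1 + ((r² + r*r) + 223)/3 = -1 + ((r² + r²) + 223)/3 = -1 + (2*r² + 223)/3 = -1 + (223 + 2*r²)/3 = -1 + (223/3 + 2*r²/3) = 220/3 + 2*r²/3)
s = 20525129/360841935 (s = -204/(220/3 + (⅔)*(-120)²) - 3878/(-49737) = -204/(220/3 + (⅔)*14400) - 3878*(-1/49737) = -204/(220/3 + 9600) + 3878/49737 = -204/29020/3 + 3878/49737 = -204*3/29020 + 3878/49737 = -153/7255 + 3878/49737 = 20525129/360841935 ≈ 0.056881)
1/(s + I) = 1/(20525129/360841935 + 63111) = 1/(22773115884914/360841935) = 360841935/22773115884914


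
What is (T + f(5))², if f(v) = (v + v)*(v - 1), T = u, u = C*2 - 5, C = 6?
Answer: 2209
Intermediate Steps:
u = 7 (u = 6*2 - 5 = 12 - 5 = 7)
T = 7
f(v) = 2*v*(-1 + v) (f(v) = (2*v)*(-1 + v) = 2*v*(-1 + v))
(T + f(5))² = (7 + 2*5*(-1 + 5))² = (7 + 2*5*4)² = (7 + 40)² = 47² = 2209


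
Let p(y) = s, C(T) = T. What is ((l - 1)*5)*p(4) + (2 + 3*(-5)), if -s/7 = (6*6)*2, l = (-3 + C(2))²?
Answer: -13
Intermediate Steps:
l = 1 (l = (-3 + 2)² = (-1)² = 1)
s = -504 (s = -7*6*6*2 = -252*2 = -7*72 = -504)
p(y) = -504
((l - 1)*5)*p(4) + (2 + 3*(-5)) = ((1 - 1)*5)*(-504) + (2 + 3*(-5)) = (0*5)*(-504) + (2 - 15) = 0*(-504) - 13 = 0 - 13 = -13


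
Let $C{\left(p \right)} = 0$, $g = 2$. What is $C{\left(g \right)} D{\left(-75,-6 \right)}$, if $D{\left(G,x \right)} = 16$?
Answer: $0$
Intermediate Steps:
$C{\left(g \right)} D{\left(-75,-6 \right)} = 0 \cdot 16 = 0$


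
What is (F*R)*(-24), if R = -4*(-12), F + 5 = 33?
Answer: -32256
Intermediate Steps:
F = 28 (F = -5 + 33 = 28)
R = 48
(F*R)*(-24) = (28*48)*(-24) = 1344*(-24) = -32256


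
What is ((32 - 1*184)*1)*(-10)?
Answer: 1520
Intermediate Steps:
((32 - 1*184)*1)*(-10) = ((32 - 184)*1)*(-10) = -152*1*(-10) = -152*(-10) = 1520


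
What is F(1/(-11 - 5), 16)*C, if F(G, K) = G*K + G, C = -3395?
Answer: 57715/16 ≈ 3607.2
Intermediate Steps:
F(G, K) = G + G*K
F(1/(-11 - 5), 16)*C = ((1 + 16)/(-11 - 5))*(-3395) = (17/(-16))*(-3395) = -1/16*17*(-3395) = -17/16*(-3395) = 57715/16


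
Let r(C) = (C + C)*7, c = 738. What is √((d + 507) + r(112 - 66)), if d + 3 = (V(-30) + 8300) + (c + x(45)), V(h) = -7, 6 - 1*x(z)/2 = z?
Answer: √10101 ≈ 100.50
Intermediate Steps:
x(z) = 12 - 2*z
d = 8950 (d = -3 + ((-7 + 8300) + (738 + (12 - 2*45))) = -3 + (8293 + (738 + (12 - 90))) = -3 + (8293 + (738 - 78)) = -3 + (8293 + 660) = -3 + 8953 = 8950)
r(C) = 14*C (r(C) = (2*C)*7 = 14*C)
√((d + 507) + r(112 - 66)) = √((8950 + 507) + 14*(112 - 66)) = √(9457 + 14*46) = √(9457 + 644) = √10101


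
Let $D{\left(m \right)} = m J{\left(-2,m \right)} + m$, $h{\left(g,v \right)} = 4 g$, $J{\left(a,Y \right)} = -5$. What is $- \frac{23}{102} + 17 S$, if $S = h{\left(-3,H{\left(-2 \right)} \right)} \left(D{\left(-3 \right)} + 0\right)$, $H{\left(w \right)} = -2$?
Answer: $- \frac{249719}{102} \approx -2448.2$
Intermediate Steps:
$D{\left(m \right)} = - 4 m$ ($D{\left(m \right)} = m \left(-5\right) + m = - 5 m + m = - 4 m$)
$S = -144$ ($S = 4 \left(-3\right) \left(\left(-4\right) \left(-3\right) + 0\right) = - 12 \left(12 + 0\right) = \left(-12\right) 12 = -144$)
$- \frac{23}{102} + 17 S = - \frac{23}{102} + 17 \left(-144\right) = \left(-23\right) \frac{1}{102} - 2448 = - \frac{23}{102} - 2448 = - \frac{249719}{102}$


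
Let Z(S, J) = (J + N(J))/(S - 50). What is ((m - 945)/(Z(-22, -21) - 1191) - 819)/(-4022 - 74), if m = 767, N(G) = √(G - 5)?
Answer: 6018391064457/30104798769152 + 801*I*√26/1881549923072 ≈ 0.19991 + 2.1707e-9*I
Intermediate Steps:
N(G) = √(-5 + G)
Z(S, J) = (J + √(-5 + J))/(-50 + S) (Z(S, J) = (J + √(-5 + J))/(S - 50) = (J + √(-5 + J))/(-50 + S))
((m - 945)/(Z(-22, -21) - 1191) - 819)/(-4022 - 74) = ((767 - 945)/((-21 + √(-5 - 21))/(-50 - 22) - 1191) - 819)/(-4022 - 74) = (-178/((-21 + √(-26))/(-72) - 1191) - 819)/(-4096) = (-178/(-(-21 + I*√26)/72 - 1191) - 819)*(-1/4096) = (-178/((7/24 - I*√26/72) - 1191) - 819)*(-1/4096) = (-178/(-28577/24 - I*√26/72) - 819)*(-1/4096) = (-819 - 178/(-28577/24 - I*√26/72))*(-1/4096) = 819/4096 + 89/(2048*(-28577/24 - I*√26/72))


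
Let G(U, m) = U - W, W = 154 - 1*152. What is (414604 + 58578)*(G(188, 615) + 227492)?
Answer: 107733131396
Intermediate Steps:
W = 2 (W = 154 - 152 = 2)
G(U, m) = -2 + U (G(U, m) = U - 1*2 = U - 2 = -2 + U)
(414604 + 58578)*(G(188, 615) + 227492) = (414604 + 58578)*((-2 + 188) + 227492) = 473182*(186 + 227492) = 473182*227678 = 107733131396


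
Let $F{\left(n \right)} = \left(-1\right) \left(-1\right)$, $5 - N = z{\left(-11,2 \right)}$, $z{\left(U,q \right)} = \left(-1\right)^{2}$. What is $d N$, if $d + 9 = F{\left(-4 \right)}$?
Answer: $-32$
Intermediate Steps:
$z{\left(U,q \right)} = 1$
$N = 4$ ($N = 5 - 1 = 4$)
$F{\left(n \right)} = 1$
$d = -8$ ($d = -9 + 1 = -8$)
$d N = \left(-8\right) 4 = -32$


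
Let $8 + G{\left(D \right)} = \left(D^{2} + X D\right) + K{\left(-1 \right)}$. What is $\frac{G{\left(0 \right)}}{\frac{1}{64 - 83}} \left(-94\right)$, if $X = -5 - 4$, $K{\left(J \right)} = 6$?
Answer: $-3572$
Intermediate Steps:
$X = -9$
$G{\left(D \right)} = -2 + D^{2} - 9 D$ ($G{\left(D \right)} = -8 + \left(\left(D^{2} - 9 D\right) + 6\right) = -8 + \left(6 + D^{2} - 9 D\right) = -2 + D^{2} - 9 D$)
$\frac{G{\left(0 \right)}}{\frac{1}{64 - 83}} \left(-94\right) = \frac{-2 + 0^{2} - 0}{\frac{1}{64 - 83}} \left(-94\right) = \frac{-2 + 0 + 0}{\frac{1}{-19}} \left(-94\right) = - \frac{2}{- \frac{1}{19}} \left(-94\right) = \left(-2\right) \left(-19\right) \left(-94\right) = 38 \left(-94\right) = -3572$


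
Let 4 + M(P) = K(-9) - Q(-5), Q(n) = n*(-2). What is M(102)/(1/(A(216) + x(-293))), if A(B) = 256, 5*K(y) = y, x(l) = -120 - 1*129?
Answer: -553/5 ≈ -110.60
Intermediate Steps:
x(l) = -249 (x(l) = -120 - 129 = -249)
K(y) = y/5
Q(n) = -2*n
M(P) = -79/5 (M(P) = -4 + ((⅕)*(-9) - (-2)*(-5)) = -4 + (-9/5 - 1*10) = -4 + (-9/5 - 10) = -4 - 59/5 = -79/5)
M(102)/(1/(A(216) + x(-293))) = -79/(5*(1/(256 - 249))) = -79/(5*(1/7)) = -79/(5*⅐) = -79/5*7 = -553/5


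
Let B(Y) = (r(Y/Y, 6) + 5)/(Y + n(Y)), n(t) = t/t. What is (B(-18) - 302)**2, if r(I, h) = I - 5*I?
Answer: 26368225/289 ≈ 91240.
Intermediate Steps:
n(t) = 1
r(I, h) = -4*I
B(Y) = 1/(1 + Y) (B(Y) = (-4*Y/Y + 5)/(Y + 1) = (-4*1 + 5)/(1 + Y) = (-4 + 5)/(1 + Y) = 1/(1 + Y))
(B(-18) - 302)**2 = (1/(1 - 18) - 302)**2 = (1/(-17) - 302)**2 = (-1/17 - 302)**2 = (-5135/17)**2 = 26368225/289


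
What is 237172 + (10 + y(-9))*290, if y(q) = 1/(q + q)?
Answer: 2160503/9 ≈ 2.4006e+5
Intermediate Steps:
y(q) = 1/(2*q)
237172 + (10 + y(-9))*290 = 237172 + (10 + (1/2)/(-9))*290 = 237172 + (10 + (1/2)*(-1/9))*290 = 237172 + (10 - 1/18)*290 = 237172 + (179/18)*290 = 237172 + 25955/9 = 2160503/9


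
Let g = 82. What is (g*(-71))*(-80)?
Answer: 465760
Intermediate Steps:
(g*(-71))*(-80) = (82*(-71))*(-80) = -5822*(-80) = 465760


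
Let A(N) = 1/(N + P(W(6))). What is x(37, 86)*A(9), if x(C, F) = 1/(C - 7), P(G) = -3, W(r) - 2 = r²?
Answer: 1/180 ≈ 0.0055556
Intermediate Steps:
W(r) = 2 + r²
x(C, F) = 1/(-7 + C)
A(N) = 1/(-3 + N) (A(N) = 1/(N - 3) = 1/(-3 + N))
x(37, 86)*A(9) = 1/((-7 + 37)*(-3 + 9)) = 1/(30*6) = (1/30)*(⅙) = 1/180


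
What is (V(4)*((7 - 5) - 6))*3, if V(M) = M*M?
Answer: -192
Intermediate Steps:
V(M) = M**2
(V(4)*((7 - 5) - 6))*3 = (4**2*((7 - 5) - 6))*3 = (16*(2 - 6))*3 = (16*(-4))*3 = -64*3 = -192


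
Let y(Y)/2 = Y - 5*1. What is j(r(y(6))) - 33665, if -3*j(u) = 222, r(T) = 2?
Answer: -33739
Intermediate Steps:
y(Y) = -10 + 2*Y (y(Y) = 2*(Y - 5*1) = 2*(Y - 5) = 2*(-5 + Y) = -10 + 2*Y)
j(u) = -74 (j(u) = -⅓*222 = -74)
j(r(y(6))) - 33665 = -74 - 33665 = -33739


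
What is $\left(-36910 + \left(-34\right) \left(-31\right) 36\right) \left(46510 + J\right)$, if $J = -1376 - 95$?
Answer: $46570326$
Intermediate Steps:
$J = -1471$ ($J = -1376 - 95 = -1471$)
$\left(-36910 + \left(-34\right) \left(-31\right) 36\right) \left(46510 + J\right) = \left(-36910 + \left(-34\right) \left(-31\right) 36\right) \left(46510 - 1471\right) = \left(-36910 + 1054 \cdot 36\right) 45039 = \left(-36910 + 37944\right) 45039 = 1034 \cdot 45039 = 46570326$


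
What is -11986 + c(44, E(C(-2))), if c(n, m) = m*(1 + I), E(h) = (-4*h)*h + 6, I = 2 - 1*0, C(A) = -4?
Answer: -12160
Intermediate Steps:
I = 2 (I = 2 + 0 = 2)
E(h) = 6 - 4*h**2 (E(h) = -4*h**2 + 6 = 6 - 4*h**2)
c(n, m) = 3*m (c(n, m) = m*(1 + 2) = m*3 = 3*m)
-11986 + c(44, E(C(-2))) = -11986 + 3*(6 - 4*(-4)**2) = -11986 + 3*(6 - 4*16) = -11986 + 3*(6 - 64) = -11986 + 3*(-58) = -11986 - 174 = -12160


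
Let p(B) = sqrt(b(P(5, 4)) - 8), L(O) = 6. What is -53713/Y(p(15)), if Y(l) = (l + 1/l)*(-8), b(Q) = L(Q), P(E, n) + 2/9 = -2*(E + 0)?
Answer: -53713*I*sqrt(2)/8 ≈ -9495.2*I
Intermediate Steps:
P(E, n) = -2/9 - 2*E (P(E, n) = -2/9 - 2*(E + 0) = -2/9 - 2*E)
b(Q) = 6
p(B) = I*sqrt(2) (p(B) = sqrt(6 - 8) = sqrt(-2) = I*sqrt(2))
Y(l) = -8*l - 8/l (Y(l) = (l + 1/l)*(-8) = -8*l - 8/l)
-53713/Y(p(15)) = -53713/(-8*I*sqrt(2) - 8*(-I*sqrt(2)/2)) = -53713/(-8*I*sqrt(2) - (-4)*I*sqrt(2)) = -53713/(-8*I*sqrt(2) + 4*I*sqrt(2)) = -53713*I*sqrt(2)/8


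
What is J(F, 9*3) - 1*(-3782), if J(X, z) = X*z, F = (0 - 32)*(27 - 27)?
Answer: 3782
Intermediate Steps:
F = 0 (F = -32*0 = 0)
J(F, 9*3) - 1*(-3782) = 0*(9*3) - 1*(-3782) = 0*27 + 3782 = 0 + 3782 = 3782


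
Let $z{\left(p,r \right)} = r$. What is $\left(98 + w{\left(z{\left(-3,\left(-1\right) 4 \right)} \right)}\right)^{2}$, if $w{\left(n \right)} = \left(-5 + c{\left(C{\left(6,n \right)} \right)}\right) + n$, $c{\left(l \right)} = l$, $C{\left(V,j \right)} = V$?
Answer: $9025$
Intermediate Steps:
$w{\left(n \right)} = 1 + n$ ($w{\left(n \right)} = \left(-5 + 6\right) + n = 1 + n$)
$\left(98 + w{\left(z{\left(-3,\left(-1\right) 4 \right)} \right)}\right)^{2} = \left(98 + \left(1 - 4\right)\right)^{2} = \left(98 - 3\right)^{2} = 95^{2} = 9025$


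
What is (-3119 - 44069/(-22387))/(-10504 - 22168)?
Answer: 8722623/91428508 ≈ 0.095404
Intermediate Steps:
(-3119 - 44069/(-22387))/(-10504 - 22168) = (-3119 - 44069*(-1/22387))/(-32672) = (-3119 + 44069/22387)*(-1/32672) = -69780984/22387*(-1/32672) = 8722623/91428508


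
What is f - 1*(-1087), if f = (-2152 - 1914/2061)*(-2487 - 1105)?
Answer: 5313537473/687 ≈ 7.7344e+6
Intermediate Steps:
f = 5312790704/687 (f = (-2152 - 1914*1/2061)*(-3592) = (-2152 - 638/687)*(-3592) = -1479062/687*(-3592) = 5312790704/687 ≈ 7.7333e+6)
f - 1*(-1087) = 5312790704/687 - 1*(-1087) = 5312790704/687 + 1087 = 5313537473/687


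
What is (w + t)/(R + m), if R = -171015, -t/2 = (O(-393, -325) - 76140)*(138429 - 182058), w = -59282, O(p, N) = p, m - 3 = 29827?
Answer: 6678175796/141185 ≈ 47301.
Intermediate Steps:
m = 29830 (m = 3 + 29827 = 29830)
t = -6678116514 (t = -2*(-393 - 76140)*(138429 - 182058) = -(-153066)*(-43629) = -2*3339058257 = -6678116514)
(w + t)/(R + m) = (-59282 - 6678116514)/(-171015 + 29830) = -6678175796/(-141185) = -6678175796*(-1/141185) = 6678175796/141185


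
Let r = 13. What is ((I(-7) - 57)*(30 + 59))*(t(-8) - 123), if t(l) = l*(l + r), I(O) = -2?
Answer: 855913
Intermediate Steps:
t(l) = l*(13 + l) (t(l) = l*(l + 13) = l*(13 + l))
((I(-7) - 57)*(30 + 59))*(t(-8) - 123) = ((-2 - 57)*(30 + 59))*(-8*(13 - 8) - 123) = (-59*89)*(-8*5 - 123) = -5251*(-40 - 123) = -5251*(-163) = 855913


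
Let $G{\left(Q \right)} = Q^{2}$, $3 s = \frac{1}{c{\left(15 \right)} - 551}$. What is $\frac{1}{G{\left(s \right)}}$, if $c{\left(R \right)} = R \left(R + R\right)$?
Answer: $91809$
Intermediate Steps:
$c{\left(R \right)} = 2 R^{2}$ ($c{\left(R \right)} = R 2 R = 2 R^{2}$)
$s = - \frac{1}{303}$ ($s = \frac{1}{3 \left(2 \cdot 15^{2} - 551\right)} = \frac{1}{3 \left(2 \cdot 225 - 551\right)} = \frac{1}{3 \left(450 - 551\right)} = \frac{1}{3 \left(-101\right)} = \frac{1}{3} \left(- \frac{1}{101}\right) = - \frac{1}{303} \approx -0.0033003$)
$\frac{1}{G{\left(s \right)}} = \frac{1}{\left(- \frac{1}{303}\right)^{2}} = \frac{1}{\frac{1}{91809}} = 91809$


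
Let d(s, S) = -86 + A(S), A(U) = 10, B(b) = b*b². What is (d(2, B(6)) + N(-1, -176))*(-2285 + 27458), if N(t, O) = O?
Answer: -6343596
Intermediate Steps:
B(b) = b³
d(s, S) = -76 (d(s, S) = -86 + 10 = -76)
(d(2, B(6)) + N(-1, -176))*(-2285 + 27458) = (-76 - 176)*(-2285 + 27458) = -252*25173 = -6343596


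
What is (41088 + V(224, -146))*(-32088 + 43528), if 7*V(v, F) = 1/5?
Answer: 3290329328/7 ≈ 4.7005e+8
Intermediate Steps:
V(v, F) = 1/35 (V(v, F) = (⅐)/5 = (⅐)*(⅕) = 1/35)
(41088 + V(224, -146))*(-32088 + 43528) = (41088 + 1/35)*(-32088 + 43528) = (1438081/35)*11440 = 3290329328/7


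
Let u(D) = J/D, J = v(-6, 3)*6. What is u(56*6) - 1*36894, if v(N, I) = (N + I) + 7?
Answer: -516515/14 ≈ -36894.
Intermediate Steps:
v(N, I) = 7 + I + N (v(N, I) = (I + N) + 7 = 7 + I + N)
J = 24 (J = (7 + 3 - 6)*6 = 4*6 = 24)
u(D) = 24/D
u(56*6) - 1*36894 = 24/((56*6)) - 1*36894 = 24/336 - 36894 = 24*(1/336) - 36894 = 1/14 - 36894 = -516515/14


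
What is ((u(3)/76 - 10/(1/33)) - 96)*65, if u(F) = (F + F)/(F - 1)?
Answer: -2104245/76 ≈ -27687.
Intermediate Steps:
u(F) = 2*F/(-1 + F) (u(F) = (2*F)/(-1 + F) = 2*F/(-1 + F))
((u(3)/76 - 10/(1/33)) - 96)*65 = (((2*3/(-1 + 3))/76 - 10/(1/33)) - 96)*65 = (((2*3/2)*(1/76) - 10/1/33) - 96)*65 = (((2*3*(1/2))*(1/76) - 10*33) - 96)*65 = ((3*(1/76) - 330) - 96)*65 = ((3/76 - 330) - 96)*65 = (-25077/76 - 96)*65 = -32373/76*65 = -2104245/76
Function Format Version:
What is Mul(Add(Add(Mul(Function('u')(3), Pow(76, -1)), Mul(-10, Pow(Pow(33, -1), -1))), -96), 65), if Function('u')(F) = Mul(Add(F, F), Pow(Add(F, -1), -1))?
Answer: Rational(-2104245, 76) ≈ -27687.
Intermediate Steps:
Function('u')(F) = Mul(2, F, Pow(Add(-1, F), -1)) (Function('u')(F) = Mul(Mul(2, F), Pow(Add(-1, F), -1)) = Mul(2, F, Pow(Add(-1, F), -1)))
Mul(Add(Add(Mul(Function('u')(3), Pow(76, -1)), Mul(-10, Pow(Pow(33, -1), -1))), -96), 65) = Mul(Add(Add(Mul(Mul(2, 3, Pow(Add(-1, 3), -1)), Pow(76, -1)), Mul(-10, Pow(Pow(33, -1), -1))), -96), 65) = Mul(Add(Add(Mul(Mul(2, 3, Pow(2, -1)), Rational(1, 76)), Mul(-10, Pow(Rational(1, 33), -1))), -96), 65) = Mul(Add(Add(Mul(Mul(2, 3, Rational(1, 2)), Rational(1, 76)), Mul(-10, 33)), -96), 65) = Mul(Add(Add(Mul(3, Rational(1, 76)), -330), -96), 65) = Mul(Add(Add(Rational(3, 76), -330), -96), 65) = Mul(Add(Rational(-25077, 76), -96), 65) = Mul(Rational(-32373, 76), 65) = Rational(-2104245, 76)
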